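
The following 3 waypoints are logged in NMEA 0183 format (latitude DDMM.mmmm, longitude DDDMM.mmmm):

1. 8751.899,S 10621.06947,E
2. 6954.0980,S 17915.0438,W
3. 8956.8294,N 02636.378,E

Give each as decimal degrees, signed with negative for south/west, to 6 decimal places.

Point 1:
  Lat: split at 2 digits → 87° and 51.899′; 87 + 51.899/60 = 87.8649833
  S → negative
  λ: split at 3 digits → 106° and 21.06947′; 106 + 21.06947/60 = 106.3511578
  E → positive
Point 2:
  φ: split at 2 digits → 69° and 54.098′; 69 + 54.098/60 = 69.9016333
  hemisphere S, so the sign is −
  Longitude: split at 3 digits → 179° and 15.0438′; 179 + 15.0438/60 = 179.2507300
  W → negative
Point 3:
  Lat: degrees = first 2 digits = 89, minutes = 56.8294; 89 + 56.8294/60 = 89.9471567
  N ⇒ keep positive
  λ: degrees = first 3 digits = 26, minutes = 36.378; 26 + 36.378/60 = 26.6063000
  E ⇒ keep positive

1. -87.864983, 106.351158
2. -69.901633, -179.250730
3. 89.947157, 26.606300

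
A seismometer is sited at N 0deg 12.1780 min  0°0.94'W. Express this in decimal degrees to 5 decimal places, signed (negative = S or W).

Latitude: 12.178′ = 0.202967°; total 0.202967
N ⇒ keep positive
Lon: 0.94′ = 0.015667°; total 0.015667
W → negative

0.20297, -0.01567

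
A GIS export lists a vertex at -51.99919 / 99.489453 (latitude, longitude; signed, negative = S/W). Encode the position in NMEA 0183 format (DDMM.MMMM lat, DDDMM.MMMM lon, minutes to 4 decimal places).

5159.9514,S / 09929.3672,E

Latitude is negative → S; |value| = 51.999190
φ: minutes = (51.999190 − 51) × 60 = 59.951400
λ: 99° + 0.489453 × 60 = 99° 29.367180′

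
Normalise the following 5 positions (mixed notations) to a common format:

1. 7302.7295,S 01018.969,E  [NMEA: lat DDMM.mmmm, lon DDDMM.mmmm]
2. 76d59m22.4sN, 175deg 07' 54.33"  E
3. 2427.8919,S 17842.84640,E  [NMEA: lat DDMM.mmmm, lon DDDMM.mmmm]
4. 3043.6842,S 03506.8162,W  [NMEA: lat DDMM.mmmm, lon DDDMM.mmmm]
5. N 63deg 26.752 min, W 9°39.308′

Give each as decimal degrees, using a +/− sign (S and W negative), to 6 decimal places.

Point 1:
  Latitude: split at 2 digits → 73° and 2.7295′; 73 + 2.7295/60 = 73.0454917
  S ⇒ negate
  Lon: degrees = first 3 digits = 10, minutes = 18.969; 10 + 18.969/60 = 10.3161500
  E → positive
Point 2:
  Lat: 59′ + 22.4″ = 59.37333′; 76 + 59.37333/60 = 76.9895556
  N → positive
  Lon: 175 + 7/60 + 54.33/3600 = 175.1317583
  E ⇒ keep positive
Point 3:
  Latitude: split at 2 digits → 24° and 27.8919′; 24 + 27.8919/60 = 24.4648650
  S ⇒ negate
  Lon: degrees = first 3 digits = 178, minutes = 42.8464; 178 + 42.8464/60 = 178.7141067
  E → positive
Point 4:
  Latitude: degrees = first 2 digits = 30, minutes = 43.6842; 30 + 43.6842/60 = 30.7280700
  S → negative
  Longitude: split at 3 digits → 035° and 6.8162′; 35 + 6.8162/60 = 35.1136033
  hemisphere W, so the sign is −
Point 5:
  Lat: 26.752′ = 0.445867°; total 63.4458667
  N → positive
  Lon: 9 + 39.308/60 = 9.6551333
  W ⇒ negate

1. -73.045492, 10.316150
2. 76.989556, 175.131758
3. -24.464865, 178.714107
4. -30.728070, -35.113603
5. 63.445867, -9.655133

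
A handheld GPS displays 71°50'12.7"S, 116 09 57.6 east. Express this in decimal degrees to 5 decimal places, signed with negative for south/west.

Latitude: 71° + 50/60 + 12.7/3600 = 71 + 0.833333 + 0.003528 = 71.836861
hemisphere S, so the sign is −
Longitude: 9′ + 57.6″ = 9.96000′; 116 + 9.96000/60 = 116.166000
E ⇒ keep positive

-71.83686, 116.16600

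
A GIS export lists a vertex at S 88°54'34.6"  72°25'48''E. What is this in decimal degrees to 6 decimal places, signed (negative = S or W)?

Lat: 88° + 54/60 + 34.6/3600 = 88 + 0.900000 + 0.009611 = 88.9096111
S → negative
Lon: 25′ + 48″ = 25.80000′; 72 + 25.80000/60 = 72.4300000
E → positive

-88.909611, 72.430000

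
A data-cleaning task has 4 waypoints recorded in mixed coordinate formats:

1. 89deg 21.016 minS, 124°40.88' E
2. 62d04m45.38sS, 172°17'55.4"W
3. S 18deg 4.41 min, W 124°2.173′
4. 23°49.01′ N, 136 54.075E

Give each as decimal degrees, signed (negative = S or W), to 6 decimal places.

Point 1:
  φ: 21.016′ = 0.350267°; total 89.3502667
  S → negative
  Lon: 124 + 40.88/60 = 124.6813333
  E → positive
Point 2:
  Lat: 62° + 4/60 + 45.38/3600 = 62 + 0.066667 + 0.012606 = 62.0792722
  S ⇒ negate
  Lon: 172 + 17/60 + 55.4/3600 = 172.2987222
  W ⇒ negate
Point 3:
  φ: 18 + 4.41/60 = 18.0735000
  hemisphere S, so the sign is −
  Lon: 2.173′ = 0.036217°; total 124.0362167
  W ⇒ negate
Point 4:
  φ: 49.01′ = 0.816833°; total 23.8168333
  N → positive
  Lon: 136 + 54.075/60 = 136.9012500
  E → positive

1. -89.350267, 124.681333
2. -62.079272, -172.298722
3. -18.073500, -124.036217
4. 23.816833, 136.901250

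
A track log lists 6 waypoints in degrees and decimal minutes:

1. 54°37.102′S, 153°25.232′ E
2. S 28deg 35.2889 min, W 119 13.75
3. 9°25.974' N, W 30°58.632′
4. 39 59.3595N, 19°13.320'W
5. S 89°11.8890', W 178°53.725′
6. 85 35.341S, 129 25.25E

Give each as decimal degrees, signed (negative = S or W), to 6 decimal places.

1. -54.618367, 153.420533
2. -28.588148, -119.229167
3. 9.432900, -30.977200
4. 39.989325, -19.222000
5. -89.198150, -178.895417
6. -85.589017, 129.420833

Point 1:
  Lat: 54 + 37.102/60 = 54.6183667
  S → negative
  Lon: 153 + 25.232/60 = 153.4205333
  E → positive
Point 2:
  Latitude: 35.2889′ = 0.588148°; total 28.5881483
  S → negative
  λ: 13.75′ = 0.229167°; total 119.2291667
  W → negative
Point 3:
  φ: 9 + 25.974/60 = 9.4329000
  N → positive
  λ: 58.632′ = 0.977200°; total 30.9772000
  W ⇒ negate
Point 4:
  φ: 59.3595′ = 0.989325°; total 39.9893250
  N ⇒ keep positive
  Longitude: 13.32′ = 0.222000°; total 19.2220000
  hemisphere W, so the sign is −
Point 5:
  φ: 89 + 11.889/60 = 89.1981500
  hemisphere S, so the sign is −
  Longitude: 53.725′ = 0.895417°; total 178.8954167
  hemisphere W, so the sign is −
Point 6:
  φ: 85 + 35.341/60 = 85.5890167
  S ⇒ negate
  Lon: 129 + 25.25/60 = 129.4208333
  E → positive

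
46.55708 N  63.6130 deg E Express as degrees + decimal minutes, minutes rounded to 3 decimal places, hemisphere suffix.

46° 33.425′ N, 63° 36.780′ E

φ: minutes = (46.557080 − 46) × 60 = 33.42480
Longitude: 63° + 0.613000 × 60 = 63° 36.78000′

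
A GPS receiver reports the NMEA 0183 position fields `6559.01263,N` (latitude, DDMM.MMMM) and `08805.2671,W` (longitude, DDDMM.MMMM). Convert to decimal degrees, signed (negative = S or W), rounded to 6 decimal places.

65.983544, -88.087785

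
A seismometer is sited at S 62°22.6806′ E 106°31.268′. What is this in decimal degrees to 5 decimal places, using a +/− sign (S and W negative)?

-62.37801, 106.52113

Lat: 62 + 22.6806/60 = 62.378010
hemisphere S, so the sign is −
Longitude: 106 + 31.268/60 = 106.521133
E → positive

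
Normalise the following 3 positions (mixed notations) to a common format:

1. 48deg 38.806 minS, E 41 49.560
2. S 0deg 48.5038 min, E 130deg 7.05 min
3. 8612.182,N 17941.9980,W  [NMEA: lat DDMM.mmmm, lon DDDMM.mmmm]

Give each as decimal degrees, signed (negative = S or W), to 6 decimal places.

Point 1:
  φ: 48 + 38.806/60 = 48.6467667
  hemisphere S, so the sign is −
  λ: 49.56′ = 0.826000°; total 41.8260000
  E → positive
Point 2:
  Latitude: 0 + 48.5038/60 = 0.8083967
  S → negative
  Lon: 7.05′ = 0.117500°; total 130.1175000
  E ⇒ keep positive
Point 3:
  Latitude: split at 2 digits → 86° and 12.182′; 86 + 12.182/60 = 86.2030333
  N ⇒ keep positive
  λ: split at 3 digits → 179° and 41.998′; 179 + 41.998/60 = 179.6999667
  hemisphere W, so the sign is −

1. -48.646767, 41.826000
2. -0.808397, 130.117500
3. 86.203033, -179.699967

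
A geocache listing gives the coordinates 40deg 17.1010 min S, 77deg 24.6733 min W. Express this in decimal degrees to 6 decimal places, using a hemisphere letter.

40.285017° S, 77.411222° W

Lat: 40 + 17.101/60 = 40.2850167
Lon: 24.6733′ = 0.411222°; total 77.4112217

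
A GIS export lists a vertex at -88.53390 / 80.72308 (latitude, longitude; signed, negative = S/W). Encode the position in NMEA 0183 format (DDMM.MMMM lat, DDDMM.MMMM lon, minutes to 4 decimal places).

Latitude is negative → S; |value| = 88.533900
Lat: fractional part 0.533900 → 32.034000 minutes
λ: minutes = (80.723080 − 80) × 60 = 43.384800

8832.0340,S / 08043.3848,E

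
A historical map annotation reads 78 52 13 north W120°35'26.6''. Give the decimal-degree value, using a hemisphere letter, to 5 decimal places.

78.87028° N, 120.59072° W

Latitude: 52′ + 13″ = 52.21667′; 78 + 52.21667/60 = 78.870278
Lon: 120° + 35/60 + 26.6/3600 = 120 + 0.583333 + 0.007389 = 120.590722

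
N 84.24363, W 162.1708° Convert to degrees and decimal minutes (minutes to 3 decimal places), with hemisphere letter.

φ: fractional part 0.243630 → 14.61780 minutes
Lon: minutes = (162.170800 − 162) × 60 = 10.24800

84° 14.618′ N, 162° 10.248′ W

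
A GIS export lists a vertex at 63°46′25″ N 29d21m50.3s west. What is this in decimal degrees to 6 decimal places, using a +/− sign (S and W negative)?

Latitude: 46′ + 25″ = 46.41667′; 63 + 46.41667/60 = 63.7736111
N → positive
Longitude: 21′ + 50.3″ = 21.83833′; 29 + 21.83833/60 = 29.3639722
hemisphere W, so the sign is −

63.773611, -29.363972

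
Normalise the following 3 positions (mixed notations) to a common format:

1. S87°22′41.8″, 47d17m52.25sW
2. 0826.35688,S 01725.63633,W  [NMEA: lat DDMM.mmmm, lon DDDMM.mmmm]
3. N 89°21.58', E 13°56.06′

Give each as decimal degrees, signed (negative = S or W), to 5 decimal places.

Point 1:
  Lat: 87 + 22/60 + 41.8/3600 = 87.378278
  hemisphere S, so the sign is −
  Longitude: 17′ + 52.25″ = 17.87083′; 47 + 17.87083/60 = 47.297847
  hemisphere W, so the sign is −
Point 2:
  Lat: split at 2 digits → 08° and 26.35688′; 8 + 26.35688/60 = 8.439281
  S → negative
  Longitude: degrees = first 3 digits = 17, minutes = 25.63633; 17 + 25.63633/60 = 17.427272
  hemisphere W, so the sign is −
Point 3:
  φ: 21.58′ = 0.359667°; total 89.359667
  N → positive
  λ: 56.06′ = 0.934333°; total 13.934333
  E → positive

1. -87.37828, -47.29785
2. -8.43928, -17.42727
3. 89.35967, 13.93433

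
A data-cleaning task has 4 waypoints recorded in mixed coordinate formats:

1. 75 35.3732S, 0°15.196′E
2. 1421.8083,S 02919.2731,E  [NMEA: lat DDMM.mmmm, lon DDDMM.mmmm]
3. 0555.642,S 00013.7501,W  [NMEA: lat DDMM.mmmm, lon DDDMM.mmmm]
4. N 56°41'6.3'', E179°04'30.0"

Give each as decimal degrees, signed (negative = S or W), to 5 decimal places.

Point 1:
  Latitude: 75 + 35.3732/60 = 75.589553
  S ⇒ negate
  Lon: 0 + 15.196/60 = 0.253267
  E ⇒ keep positive
Point 2:
  φ: split at 2 digits → 14° and 21.8083′; 14 + 21.8083/60 = 14.363472
  S → negative
  λ: degrees = first 3 digits = 29, minutes = 19.2731; 29 + 19.2731/60 = 29.321218
  E → positive
Point 3:
  φ: degrees = first 2 digits = 5, minutes = 55.642; 5 + 55.642/60 = 5.927367
  S → negative
  Longitude: degrees = first 3 digits = 0, minutes = 13.7501; 0 + 13.7501/60 = 0.229168
  hemisphere W, so the sign is −
Point 4:
  φ: 56° + 41/60 + 6.3/3600 = 56 + 0.683333 + 0.001750 = 56.685083
  N ⇒ keep positive
  Longitude: 179 + 4/60 + 30/3600 = 179.075000
  E ⇒ keep positive

1. -75.58955, 0.25327
2. -14.36347, 29.32122
3. -5.92737, -0.22917
4. 56.68508, 179.07500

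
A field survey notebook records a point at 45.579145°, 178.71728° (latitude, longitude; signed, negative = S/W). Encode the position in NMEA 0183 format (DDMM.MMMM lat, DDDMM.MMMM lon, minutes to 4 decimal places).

4534.7487,N / 17843.0368,E

Latitude: 45° + 0.579145 × 60 = 45° 34.748700′
Lon: 178° + 0.717280 × 60 = 178° 43.036800′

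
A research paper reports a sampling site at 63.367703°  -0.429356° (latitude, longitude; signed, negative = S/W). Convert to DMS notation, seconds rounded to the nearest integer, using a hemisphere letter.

63°22′4″ N, 0°25′46″ W

Lat: 0.367703° → 22.06218′; 0.06218 × 60 = 3.73″
Longitude is negative → W; |value| = 0.429356
Lon: 0.429356° → 25.76136′; 0.76136 × 60 = 45.68″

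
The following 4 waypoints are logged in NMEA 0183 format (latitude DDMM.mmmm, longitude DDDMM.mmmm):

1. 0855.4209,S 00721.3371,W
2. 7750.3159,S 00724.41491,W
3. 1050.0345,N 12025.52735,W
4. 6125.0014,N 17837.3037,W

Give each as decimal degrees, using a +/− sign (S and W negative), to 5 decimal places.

1. -8.92368, -7.35562
2. -77.83860, -7.40692
3. 10.83391, -120.42546
4. 61.41669, -178.62173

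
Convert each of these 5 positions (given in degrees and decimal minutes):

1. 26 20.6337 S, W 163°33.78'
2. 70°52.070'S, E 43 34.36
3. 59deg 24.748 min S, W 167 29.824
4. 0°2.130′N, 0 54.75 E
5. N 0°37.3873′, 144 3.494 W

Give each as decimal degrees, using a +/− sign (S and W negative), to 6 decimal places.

1. -26.343895, -163.563000
2. -70.867833, 43.572667
3. -59.412467, -167.497067
4. 0.035500, 0.912500
5. 0.623122, -144.058233

Point 1:
  φ: 20.6337′ = 0.343895°; total 26.3438950
  S ⇒ negate
  Lon: 33.78′ = 0.563000°; total 163.5630000
  hemisphere W, so the sign is −
Point 2:
  φ: 52.07′ = 0.867833°; total 70.8678333
  S → negative
  Longitude: 43 + 34.36/60 = 43.5726667
  E → positive
Point 3:
  Latitude: 59 + 24.748/60 = 59.4124667
  S ⇒ negate
  Longitude: 29.824′ = 0.497067°; total 167.4970667
  hemisphere W, so the sign is −
Point 4:
  Latitude: 2.13′ = 0.035500°; total 0.0355000
  N → positive
  λ: 54.75′ = 0.912500°; total 0.9125000
  E → positive
Point 5:
  Lat: 0 + 37.3873/60 = 0.6231217
  N ⇒ keep positive
  Longitude: 3.494′ = 0.058233°; total 144.0582333
  W ⇒ negate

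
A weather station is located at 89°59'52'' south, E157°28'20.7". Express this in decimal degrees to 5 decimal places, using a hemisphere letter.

Latitude: 89 + 59/60 + 52/3600 = 89.997778
Lon: 157° + 28/60 + 20.7/3600 = 157 + 0.466667 + 0.005750 = 157.472417

89.99778° S, 157.47242° E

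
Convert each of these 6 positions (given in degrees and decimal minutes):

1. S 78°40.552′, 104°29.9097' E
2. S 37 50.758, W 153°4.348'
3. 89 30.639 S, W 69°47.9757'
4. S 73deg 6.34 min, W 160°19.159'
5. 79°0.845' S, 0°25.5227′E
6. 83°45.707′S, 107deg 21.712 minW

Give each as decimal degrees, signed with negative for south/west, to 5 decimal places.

Point 1:
  φ: 40.552′ = 0.675867°; total 78.675867
  S ⇒ negate
  λ: 104 + 29.9097/60 = 104.498495
  E ⇒ keep positive
Point 2:
  Latitude: 37 + 50.758/60 = 37.845967
  S ⇒ negate
  Longitude: 153 + 4.348/60 = 153.072467
  W ⇒ negate
Point 3:
  Latitude: 30.639′ = 0.510650°; total 89.510650
  S ⇒ negate
  Longitude: 69 + 47.9757/60 = 69.799595
  hemisphere W, so the sign is −
Point 4:
  Latitude: 73 + 6.34/60 = 73.105667
  S → negative
  λ: 160 + 19.159/60 = 160.319317
  hemisphere W, so the sign is −
Point 5:
  Lat: 0.845′ = 0.014083°; total 79.014083
  hemisphere S, so the sign is −
  Lon: 0 + 25.5227/60 = 0.425378
  E → positive
Point 6:
  φ: 45.707′ = 0.761783°; total 83.761783
  hemisphere S, so the sign is −
  λ: 21.712′ = 0.361867°; total 107.361867
  hemisphere W, so the sign is −

1. -78.67587, 104.49850
2. -37.84597, -153.07247
3. -89.51065, -69.79960
4. -73.10567, -160.31932
5. -79.01408, 0.42538
6. -83.76178, -107.36187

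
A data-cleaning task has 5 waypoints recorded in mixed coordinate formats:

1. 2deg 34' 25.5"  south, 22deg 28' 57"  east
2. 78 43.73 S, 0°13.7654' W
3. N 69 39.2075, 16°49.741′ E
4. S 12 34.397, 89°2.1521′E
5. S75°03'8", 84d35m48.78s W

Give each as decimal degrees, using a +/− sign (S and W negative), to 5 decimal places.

Point 1:
  Latitude: 2° + 34/60 + 25.5/3600 = 2 + 0.566667 + 0.007083 = 2.573750
  hemisphere S, so the sign is −
  Longitude: 28′ + 57″ = 28.95000′; 22 + 28.95000/60 = 22.482500
  E → positive
Point 2:
  φ: 78 + 43.73/60 = 78.728833
  hemisphere S, so the sign is −
  Lon: 13.7654′ = 0.229423°; total 0.229423
  W → negative
Point 3:
  φ: 69 + 39.2075/60 = 69.653458
  N → positive
  Lon: 16 + 49.741/60 = 16.829017
  E ⇒ keep positive
Point 4:
  Latitude: 34.397′ = 0.573283°; total 12.573283
  S ⇒ negate
  Lon: 2.1521′ = 0.035868°; total 89.035868
  E → positive
Point 5:
  Lat: 75° + 3/60 + 8/3600 = 75 + 0.050000 + 0.002222 = 75.052222
  S ⇒ negate
  Lon: 84° + 35/60 + 48.78/3600 = 84 + 0.583333 + 0.013550 = 84.596883
  W → negative

1. -2.57375, 22.48250
2. -78.72883, -0.22942
3. 69.65346, 16.82902
4. -12.57328, 89.03587
5. -75.05222, -84.59688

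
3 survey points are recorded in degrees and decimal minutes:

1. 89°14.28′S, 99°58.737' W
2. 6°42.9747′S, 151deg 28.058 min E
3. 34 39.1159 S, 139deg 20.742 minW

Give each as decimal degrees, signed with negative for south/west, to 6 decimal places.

Point 1:
  φ: 89 + 14.28/60 = 89.2380000
  S ⇒ negate
  Lon: 58.737′ = 0.978950°; total 99.9789500
  hemisphere W, so the sign is −
Point 2:
  Latitude: 42.9747′ = 0.716245°; total 6.7162450
  hemisphere S, so the sign is −
  λ: 28.058′ = 0.467633°; total 151.4676333
  E ⇒ keep positive
Point 3:
  Lat: 39.1159′ = 0.651932°; total 34.6519317
  hemisphere S, so the sign is −
  Lon: 20.742′ = 0.345700°; total 139.3457000
  W ⇒ negate

1. -89.238000, -99.978950
2. -6.716245, 151.467633
3. -34.651932, -139.345700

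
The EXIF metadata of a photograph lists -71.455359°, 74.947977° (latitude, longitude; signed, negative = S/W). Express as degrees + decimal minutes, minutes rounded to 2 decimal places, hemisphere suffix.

71° 27.32′ S, 74° 56.88′ E

Latitude is negative → S; |value| = 71.455359
φ: fractional part 0.455359 → 27.3215 minutes
Lon: 74° + 0.947977 × 60 = 74° 56.8786′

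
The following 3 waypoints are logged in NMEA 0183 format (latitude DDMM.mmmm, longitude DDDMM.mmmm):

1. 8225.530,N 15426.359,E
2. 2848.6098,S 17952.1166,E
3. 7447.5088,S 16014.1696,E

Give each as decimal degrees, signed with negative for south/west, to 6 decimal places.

1. 82.425500, 154.439317
2. -28.810163, 179.868610
3. -74.791813, 160.236160

Point 1:
  Latitude: degrees = first 2 digits = 82, minutes = 25.53; 82 + 25.53/60 = 82.4255000
  N ⇒ keep positive
  Lon: split at 3 digits → 154° and 26.359′; 154 + 26.359/60 = 154.4393167
  E → positive
Point 2:
  φ: split at 2 digits → 28° and 48.6098′; 28 + 48.6098/60 = 28.8101633
  S → negative
  Lon: split at 3 digits → 179° and 52.1166′; 179 + 52.1166/60 = 179.8686100
  E → positive
Point 3:
  Latitude: degrees = first 2 digits = 74, minutes = 47.5088; 74 + 47.5088/60 = 74.7918133
  S → negative
  Longitude: degrees = first 3 digits = 160, minutes = 14.1696; 160 + 14.1696/60 = 160.2361600
  E → positive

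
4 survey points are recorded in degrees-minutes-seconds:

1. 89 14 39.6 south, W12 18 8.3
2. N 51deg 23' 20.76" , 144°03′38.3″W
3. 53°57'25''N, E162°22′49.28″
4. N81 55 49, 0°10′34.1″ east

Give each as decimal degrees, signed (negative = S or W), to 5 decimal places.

1. -89.24433, -12.30231
2. 51.38910, -144.06064
3. 53.95694, 162.38036
4. 81.93028, 0.17614

Point 1:
  φ: 89 + 14/60 + 39.6/3600 = 89.244333
  hemisphere S, so the sign is −
  Lon: 12 + 18/60 + 8.3/3600 = 12.302306
  hemisphere W, so the sign is −
Point 2:
  Latitude: 51 + 23/60 + 20.76/3600 = 51.389100
  N → positive
  λ: 144 + 3/60 + 38.3/3600 = 144.060639
  W ⇒ negate
Point 3:
  Lat: 57′ + 25″ = 57.41667′; 53 + 57.41667/60 = 53.956944
  N ⇒ keep positive
  Lon: 162° + 22/60 + 49.28/3600 = 162 + 0.366667 + 0.013689 = 162.380356
  E ⇒ keep positive
Point 4:
  Latitude: 81 + 55/60 + 49/3600 = 81.930278
  N → positive
  Longitude: 0 + 10/60 + 34.1/3600 = 0.176139
  E → positive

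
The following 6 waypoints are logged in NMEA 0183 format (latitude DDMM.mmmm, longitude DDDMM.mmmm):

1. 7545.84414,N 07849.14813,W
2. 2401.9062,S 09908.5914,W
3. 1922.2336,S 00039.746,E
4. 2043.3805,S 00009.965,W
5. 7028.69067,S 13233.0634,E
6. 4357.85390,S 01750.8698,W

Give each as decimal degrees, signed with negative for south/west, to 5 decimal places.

Point 1:
  Lat: split at 2 digits → 75° and 45.84414′; 75 + 45.84414/60 = 75.764069
  N ⇒ keep positive
  Longitude: split at 3 digits → 078° and 49.14813′; 78 + 49.14813/60 = 78.819136
  W → negative
Point 2:
  Lat: split at 2 digits → 24° and 1.9062′; 24 + 1.9062/60 = 24.031770
  hemisphere S, so the sign is −
  Longitude: split at 3 digits → 099° and 8.5914′; 99 + 8.5914/60 = 99.143190
  W → negative
Point 3:
  Lat: split at 2 digits → 19° and 22.2336′; 19 + 22.2336/60 = 19.370560
  S ⇒ negate
  λ: degrees = first 3 digits = 0, minutes = 39.746; 0 + 39.746/60 = 0.662433
  E ⇒ keep positive
Point 4:
  Latitude: degrees = first 2 digits = 20, minutes = 43.3805; 20 + 43.3805/60 = 20.723008
  hemisphere S, so the sign is −
  λ: split at 3 digits → 000° and 9.965′; 0 + 9.965/60 = 0.166083
  W ⇒ negate
Point 5:
  Lat: split at 2 digits → 70° and 28.69067′; 70 + 28.69067/60 = 70.478178
  S → negative
  Longitude: split at 3 digits → 132° and 33.0634′; 132 + 33.0634/60 = 132.551057
  E → positive
Point 6:
  Latitude: degrees = first 2 digits = 43, minutes = 57.8539; 43 + 57.8539/60 = 43.964232
  hemisphere S, so the sign is −
  Longitude: degrees = first 3 digits = 17, minutes = 50.8698; 17 + 50.8698/60 = 17.847830
  W ⇒ negate

1. 75.76407, -78.81914
2. -24.03177, -99.14319
3. -19.37056, 0.66243
4. -20.72301, -0.16608
5. -70.47818, 132.55106
6. -43.96423, -17.84783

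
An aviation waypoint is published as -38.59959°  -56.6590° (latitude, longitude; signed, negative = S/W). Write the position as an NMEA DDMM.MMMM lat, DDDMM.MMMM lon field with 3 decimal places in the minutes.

Latitude is negative → S; |value| = 38.599590
Latitude: fractional part 0.599590 → 35.97540 minutes
Longitude is negative → W; |value| = 56.659000
λ: fractional part 0.659000 → 39.54000 minutes

3835.975,S / 05639.540,W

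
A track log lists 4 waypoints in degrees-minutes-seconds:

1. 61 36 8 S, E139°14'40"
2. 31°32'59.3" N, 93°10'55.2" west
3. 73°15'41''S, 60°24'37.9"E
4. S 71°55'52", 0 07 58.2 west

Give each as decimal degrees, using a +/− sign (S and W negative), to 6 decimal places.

Point 1:
  φ: 36′ + 8″ = 36.13333′; 61 + 36.13333/60 = 61.6022222
  hemisphere S, so the sign is −
  λ: 139 + 14/60 + 40/3600 = 139.2444444
  E → positive
Point 2:
  φ: 31 + 32/60 + 59.3/3600 = 31.5498056
  N → positive
  λ: 10′ + 55.2″ = 10.92000′; 93 + 10.92000/60 = 93.1820000
  W → negative
Point 3:
  Lat: 73 + 15/60 + 41/3600 = 73.2613889
  S → negative
  Lon: 24′ + 37.9″ = 24.63167′; 60 + 24.63167/60 = 60.4105278
  E ⇒ keep positive
Point 4:
  Lat: 55′ + 52″ = 55.86667′; 71 + 55.86667/60 = 71.9311111
  S → negative
  Longitude: 0 + 7/60 + 58.2/3600 = 0.1328333
  W → negative

1. -61.602222, 139.244444
2. 31.549806, -93.182000
3. -73.261389, 60.410528
4. -71.931111, -0.132833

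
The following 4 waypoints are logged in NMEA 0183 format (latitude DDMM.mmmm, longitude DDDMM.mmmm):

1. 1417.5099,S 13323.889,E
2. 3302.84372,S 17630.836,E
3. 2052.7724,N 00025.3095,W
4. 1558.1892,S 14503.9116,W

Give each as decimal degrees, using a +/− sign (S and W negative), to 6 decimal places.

Point 1:
  φ: degrees = first 2 digits = 14, minutes = 17.5099; 14 + 17.5099/60 = 14.2918317
  S ⇒ negate
  λ: split at 3 digits → 133° and 23.889′; 133 + 23.889/60 = 133.3981500
  E → positive
Point 2:
  Lat: degrees = first 2 digits = 33, minutes = 2.84372; 33 + 2.84372/60 = 33.0473953
  S ⇒ negate
  Lon: split at 3 digits → 176° and 30.836′; 176 + 30.836/60 = 176.5139333
  E → positive
Point 3:
  Latitude: degrees = first 2 digits = 20, minutes = 52.7724; 20 + 52.7724/60 = 20.8795400
  N → positive
  λ: split at 3 digits → 000° and 25.3095′; 0 + 25.3095/60 = 0.4218250
  W → negative
Point 4:
  Lat: degrees = first 2 digits = 15, minutes = 58.1892; 15 + 58.1892/60 = 15.9698200
  S → negative
  Lon: split at 3 digits → 145° and 3.9116′; 145 + 3.9116/60 = 145.0651933
  hemisphere W, so the sign is −

1. -14.291832, 133.398150
2. -33.047395, 176.513933
3. 20.879540, -0.421825
4. -15.969820, -145.065193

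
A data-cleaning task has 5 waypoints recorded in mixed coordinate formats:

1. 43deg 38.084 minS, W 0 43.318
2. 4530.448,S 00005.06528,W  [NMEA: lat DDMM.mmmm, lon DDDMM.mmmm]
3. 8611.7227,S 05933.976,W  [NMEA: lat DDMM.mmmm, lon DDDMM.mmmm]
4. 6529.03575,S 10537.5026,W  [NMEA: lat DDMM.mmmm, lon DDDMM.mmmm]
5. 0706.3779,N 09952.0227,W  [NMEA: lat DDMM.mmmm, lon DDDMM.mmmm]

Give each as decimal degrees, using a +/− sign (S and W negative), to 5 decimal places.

Point 1:
  Lat: 43 + 38.084/60 = 43.634733
  hemisphere S, so the sign is −
  λ: 43.318′ = 0.721967°; total 0.721967
  hemisphere W, so the sign is −
Point 2:
  φ: split at 2 digits → 45° and 30.448′; 45 + 30.448/60 = 45.507467
  hemisphere S, so the sign is −
  Longitude: split at 3 digits → 000° and 5.06528′; 0 + 5.06528/60 = 0.084421
  hemisphere W, so the sign is −
Point 3:
  φ: degrees = first 2 digits = 86, minutes = 11.7227; 86 + 11.7227/60 = 86.195378
  hemisphere S, so the sign is −
  Longitude: split at 3 digits → 059° and 33.976′; 59 + 33.976/60 = 59.566267
  W → negative
Point 4:
  Latitude: split at 2 digits → 65° and 29.03575′; 65 + 29.03575/60 = 65.483929
  S → negative
  λ: degrees = first 3 digits = 105, minutes = 37.5026; 105 + 37.5026/60 = 105.625043
  hemisphere W, so the sign is −
Point 5:
  Lat: degrees = first 2 digits = 7, minutes = 6.3779; 7 + 6.3779/60 = 7.106298
  N ⇒ keep positive
  Lon: degrees = first 3 digits = 99, minutes = 52.0227; 99 + 52.0227/60 = 99.867045
  W → negative

1. -43.63473, -0.72197
2. -45.50747, -0.08442
3. -86.19538, -59.56627
4. -65.48393, -105.62504
5. 7.10630, -99.86705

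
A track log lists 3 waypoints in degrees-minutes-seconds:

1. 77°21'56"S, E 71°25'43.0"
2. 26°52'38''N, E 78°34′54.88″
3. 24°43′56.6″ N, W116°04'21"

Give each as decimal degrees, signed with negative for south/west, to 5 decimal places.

1. -77.36556, 71.42861
2. 26.87722, 78.58191
3. 24.73239, -116.07250

Point 1:
  Latitude: 77° + 21/60 + 56/3600 = 77 + 0.350000 + 0.015556 = 77.365556
  hemisphere S, so the sign is −
  Lon: 25′ + 43″ = 25.71667′; 71 + 25.71667/60 = 71.428611
  E ⇒ keep positive
Point 2:
  Latitude: 26° + 52/60 + 38/3600 = 26 + 0.866667 + 0.010556 = 26.877222
  N → positive
  λ: 34′ + 54.88″ = 34.91467′; 78 + 34.91467/60 = 78.581911
  E ⇒ keep positive
Point 3:
  Lat: 24° + 43/60 + 56.6/3600 = 24 + 0.716667 + 0.015722 = 24.732389
  N → positive
  λ: 116° + 4/60 + 21/3600 = 116 + 0.066667 + 0.005833 = 116.072500
  hemisphere W, so the sign is −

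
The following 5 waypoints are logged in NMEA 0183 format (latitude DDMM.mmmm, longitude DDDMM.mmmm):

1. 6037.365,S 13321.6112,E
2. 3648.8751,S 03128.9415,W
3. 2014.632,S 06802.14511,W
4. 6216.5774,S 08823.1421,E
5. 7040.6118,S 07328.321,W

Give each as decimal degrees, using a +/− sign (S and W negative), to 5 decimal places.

Point 1:
  Lat: degrees = first 2 digits = 60, minutes = 37.365; 60 + 37.365/60 = 60.622750
  S ⇒ negate
  Longitude: split at 3 digits → 133° and 21.6112′; 133 + 21.6112/60 = 133.360187
  E → positive
Point 2:
  Lat: split at 2 digits → 36° and 48.8751′; 36 + 48.8751/60 = 36.814585
  hemisphere S, so the sign is −
  λ: split at 3 digits → 031° and 28.9415′; 31 + 28.9415/60 = 31.482358
  W → negative
Point 3:
  φ: degrees = first 2 digits = 20, minutes = 14.632; 20 + 14.632/60 = 20.243867
  S → negative
  Lon: degrees = first 3 digits = 68, minutes = 2.14511; 68 + 2.14511/60 = 68.035752
  W ⇒ negate
Point 4:
  φ: degrees = first 2 digits = 62, minutes = 16.5774; 62 + 16.5774/60 = 62.276290
  S ⇒ negate
  λ: split at 3 digits → 088° and 23.1421′; 88 + 23.1421/60 = 88.385702
  E → positive
Point 5:
  Latitude: degrees = first 2 digits = 70, minutes = 40.6118; 70 + 40.6118/60 = 70.676863
  hemisphere S, so the sign is −
  Longitude: split at 3 digits → 073° and 28.321′; 73 + 28.321/60 = 73.472017
  W ⇒ negate

1. -60.62275, 133.36019
2. -36.81459, -31.48236
3. -20.24387, -68.03575
4. -62.27629, 88.38570
5. -70.67686, -73.47202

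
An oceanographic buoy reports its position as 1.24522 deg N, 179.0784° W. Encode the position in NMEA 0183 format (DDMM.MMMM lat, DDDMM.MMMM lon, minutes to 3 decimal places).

0114.713,N / 17904.704,W

φ: fractional part 0.245220 → 14.71320 minutes
Longitude: minutes = (179.078400 − 179) × 60 = 4.70400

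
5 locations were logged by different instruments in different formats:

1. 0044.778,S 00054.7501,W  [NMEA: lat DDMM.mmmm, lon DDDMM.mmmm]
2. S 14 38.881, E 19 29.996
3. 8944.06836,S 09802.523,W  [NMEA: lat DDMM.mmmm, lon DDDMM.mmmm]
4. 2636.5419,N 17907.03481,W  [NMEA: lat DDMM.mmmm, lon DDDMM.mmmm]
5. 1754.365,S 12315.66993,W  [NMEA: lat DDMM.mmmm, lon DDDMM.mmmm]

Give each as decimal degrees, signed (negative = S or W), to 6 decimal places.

Point 1:
  Lat: split at 2 digits → 00° and 44.778′; 0 + 44.778/60 = 0.7463000
  S ⇒ negate
  Lon: split at 3 digits → 000° and 54.7501′; 0 + 54.7501/60 = 0.9125017
  W → negative
Point 2:
  Lat: 38.881′ = 0.648017°; total 14.6480167
  S → negative
  Lon: 29.996′ = 0.499933°; total 19.4999333
  E ⇒ keep positive
Point 3:
  Lat: split at 2 digits → 89° and 44.06836′; 89 + 44.06836/60 = 89.7344727
  S ⇒ negate
  Longitude: degrees = first 3 digits = 98, minutes = 2.523; 98 + 2.523/60 = 98.0420500
  W ⇒ negate
Point 4:
  Lat: degrees = first 2 digits = 26, minutes = 36.5419; 26 + 36.5419/60 = 26.6090317
  N → positive
  Longitude: split at 3 digits → 179° and 7.03481′; 179 + 7.03481/60 = 179.1172468
  W ⇒ negate
Point 5:
  Latitude: degrees = first 2 digits = 17, minutes = 54.365; 17 + 54.365/60 = 17.9060833
  S ⇒ negate
  λ: split at 3 digits → 123° and 15.66993′; 123 + 15.66993/60 = 123.2611655
  W → negative

1. -0.746300, -0.912502
2. -14.648017, 19.499933
3. -89.734473, -98.042050
4. 26.609032, -179.117247
5. -17.906083, -123.261166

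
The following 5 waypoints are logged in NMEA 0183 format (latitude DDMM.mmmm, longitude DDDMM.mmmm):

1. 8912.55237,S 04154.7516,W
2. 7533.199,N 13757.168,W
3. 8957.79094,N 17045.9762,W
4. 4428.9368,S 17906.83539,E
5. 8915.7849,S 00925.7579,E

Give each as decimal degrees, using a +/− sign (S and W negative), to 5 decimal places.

1. -89.20921, -41.91253
2. 75.55332, -137.95280
3. 89.96318, -170.76627
4. -44.48228, 179.11392
5. -89.26308, 9.42930

Point 1:
  φ: degrees = first 2 digits = 89, minutes = 12.55237; 89 + 12.55237/60 = 89.209206
  hemisphere S, so the sign is −
  Lon: degrees = first 3 digits = 41, minutes = 54.7516; 41 + 54.7516/60 = 41.912527
  W ⇒ negate
Point 2:
  Latitude: split at 2 digits → 75° and 33.199′; 75 + 33.199/60 = 75.553317
  N → positive
  λ: degrees = first 3 digits = 137, minutes = 57.168; 137 + 57.168/60 = 137.952800
  hemisphere W, so the sign is −
Point 3:
  Lat: degrees = first 2 digits = 89, minutes = 57.79094; 89 + 57.79094/60 = 89.963182
  N ⇒ keep positive
  Lon: split at 3 digits → 170° and 45.9762′; 170 + 45.9762/60 = 170.766270
  W ⇒ negate
Point 4:
  Lat: split at 2 digits → 44° and 28.9368′; 44 + 28.9368/60 = 44.482280
  S ⇒ negate
  Longitude: split at 3 digits → 179° and 6.83539′; 179 + 6.83539/60 = 179.113923
  E → positive
Point 5:
  Latitude: degrees = first 2 digits = 89, minutes = 15.7849; 89 + 15.7849/60 = 89.263082
  S → negative
  Longitude: split at 3 digits → 009° and 25.7579′; 9 + 25.7579/60 = 9.429298
  E → positive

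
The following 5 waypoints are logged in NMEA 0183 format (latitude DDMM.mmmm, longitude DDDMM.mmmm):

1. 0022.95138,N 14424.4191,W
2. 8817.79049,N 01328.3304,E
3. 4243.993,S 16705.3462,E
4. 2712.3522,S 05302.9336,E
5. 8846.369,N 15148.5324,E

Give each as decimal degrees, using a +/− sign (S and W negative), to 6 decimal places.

1. 0.382523, -144.406985
2. 88.296508, 13.472173
3. -42.733217, 167.089103
4. -27.205870, 53.048893
5. 88.772817, 151.808873

Point 1:
  Lat: split at 2 digits → 00° and 22.95138′; 0 + 22.95138/60 = 0.3825230
  N ⇒ keep positive
  Longitude: degrees = first 3 digits = 144, minutes = 24.4191; 144 + 24.4191/60 = 144.4069850
  W ⇒ negate
Point 2:
  φ: split at 2 digits → 88° and 17.79049′; 88 + 17.79049/60 = 88.2965082
  N → positive
  Longitude: split at 3 digits → 013° and 28.3304′; 13 + 28.3304/60 = 13.4721733
  E → positive
Point 3:
  Latitude: degrees = first 2 digits = 42, minutes = 43.993; 42 + 43.993/60 = 42.7332167
  hemisphere S, so the sign is −
  Lon: degrees = first 3 digits = 167, minutes = 5.3462; 167 + 5.3462/60 = 167.0891033
  E ⇒ keep positive
Point 4:
  Lat: split at 2 digits → 27° and 12.3522′; 27 + 12.3522/60 = 27.2058700
  hemisphere S, so the sign is −
  λ: split at 3 digits → 053° and 2.9336′; 53 + 2.9336/60 = 53.0488933
  E ⇒ keep positive
Point 5:
  Lat: split at 2 digits → 88° and 46.369′; 88 + 46.369/60 = 88.7728167
  N ⇒ keep positive
  λ: split at 3 digits → 151° and 48.5324′; 151 + 48.5324/60 = 151.8088733
  E → positive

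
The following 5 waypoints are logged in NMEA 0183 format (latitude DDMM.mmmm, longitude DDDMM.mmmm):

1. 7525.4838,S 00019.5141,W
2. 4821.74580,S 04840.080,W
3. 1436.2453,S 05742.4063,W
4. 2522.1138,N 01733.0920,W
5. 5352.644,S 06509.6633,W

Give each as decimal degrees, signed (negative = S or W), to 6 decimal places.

Point 1:
  φ: split at 2 digits → 75° and 25.4838′; 75 + 25.4838/60 = 75.4247300
  S → negative
  Lon: degrees = first 3 digits = 0, minutes = 19.5141; 0 + 19.5141/60 = 0.3252350
  hemisphere W, so the sign is −
Point 2:
  Lat: split at 2 digits → 48° and 21.7458′; 48 + 21.7458/60 = 48.3624300
  hemisphere S, so the sign is −
  Longitude: split at 3 digits → 048° and 40.08′; 48 + 40.08/60 = 48.6680000
  W ⇒ negate
Point 3:
  Lat: degrees = first 2 digits = 14, minutes = 36.2453; 14 + 36.2453/60 = 14.6040883
  hemisphere S, so the sign is −
  Lon: split at 3 digits → 057° and 42.4063′; 57 + 42.4063/60 = 57.7067717
  W ⇒ negate
Point 4:
  Latitude: split at 2 digits → 25° and 22.1138′; 25 + 22.1138/60 = 25.3685633
  N → positive
  Lon: split at 3 digits → 017° and 33.092′; 17 + 33.092/60 = 17.5515333
  hemisphere W, so the sign is −
Point 5:
  φ: degrees = first 2 digits = 53, minutes = 52.644; 53 + 52.644/60 = 53.8774000
  hemisphere S, so the sign is −
  λ: degrees = first 3 digits = 65, minutes = 9.6633; 65 + 9.6633/60 = 65.1610550
  hemisphere W, so the sign is −

1. -75.424730, -0.325235
2. -48.362430, -48.668000
3. -14.604088, -57.706772
4. 25.368563, -17.551533
5. -53.877400, -65.161055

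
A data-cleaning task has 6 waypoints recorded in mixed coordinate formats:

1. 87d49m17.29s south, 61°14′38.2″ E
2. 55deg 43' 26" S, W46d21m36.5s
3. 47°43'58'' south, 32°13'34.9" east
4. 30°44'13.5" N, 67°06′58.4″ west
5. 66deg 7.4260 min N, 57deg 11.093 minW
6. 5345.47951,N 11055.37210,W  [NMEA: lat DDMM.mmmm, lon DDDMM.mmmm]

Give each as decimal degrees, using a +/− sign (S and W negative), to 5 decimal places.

Point 1:
  Latitude: 87 + 49/60 + 17.29/3600 = 87.821469
  S → negative
  Lon: 14′ + 38.2″ = 14.63667′; 61 + 14.63667/60 = 61.243944
  E → positive
Point 2:
  Lat: 55° + 43/60 + 26/3600 = 55 + 0.716667 + 0.007222 = 55.723889
  S ⇒ negate
  λ: 46° + 21/60 + 36.5/3600 = 46 + 0.350000 + 0.010139 = 46.360139
  W → negative
Point 3:
  φ: 47° + 43/60 + 58/3600 = 47 + 0.716667 + 0.016111 = 47.732778
  S → negative
  λ: 32 + 13/60 + 34.9/3600 = 32.226361
  E → positive
Point 4:
  Latitude: 44′ + 13.5″ = 44.22500′; 30 + 44.22500/60 = 30.737083
  N → positive
  λ: 6′ + 58.4″ = 6.97333′; 67 + 6.97333/60 = 67.116222
  W ⇒ negate
Point 5:
  φ: 66 + 7.426/60 = 66.123767
  N ⇒ keep positive
  Longitude: 57 + 11.093/60 = 57.184883
  hemisphere W, so the sign is −
Point 6:
  Lat: split at 2 digits → 53° and 45.47951′; 53 + 45.47951/60 = 53.757992
  N ⇒ keep positive
  Longitude: split at 3 digits → 110° and 55.3721′; 110 + 55.3721/60 = 110.922868
  W → negative

1. -87.82147, 61.24394
2. -55.72389, -46.36014
3. -47.73278, 32.22636
4. 30.73708, -67.11622
5. 66.12377, -57.18488
6. 53.75799, -110.92287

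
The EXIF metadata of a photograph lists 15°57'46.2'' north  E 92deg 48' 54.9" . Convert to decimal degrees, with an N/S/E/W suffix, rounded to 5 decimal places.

φ: 15° + 57/60 + 46.2/3600 = 15 + 0.950000 + 0.012833 = 15.962833
λ: 92 + 48/60 + 54.9/3600 = 92.815250

15.96283° N, 92.81525° E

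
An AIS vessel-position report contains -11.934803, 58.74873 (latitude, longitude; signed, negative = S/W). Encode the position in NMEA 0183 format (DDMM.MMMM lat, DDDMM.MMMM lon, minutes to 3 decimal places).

1156.088,S / 05844.924,E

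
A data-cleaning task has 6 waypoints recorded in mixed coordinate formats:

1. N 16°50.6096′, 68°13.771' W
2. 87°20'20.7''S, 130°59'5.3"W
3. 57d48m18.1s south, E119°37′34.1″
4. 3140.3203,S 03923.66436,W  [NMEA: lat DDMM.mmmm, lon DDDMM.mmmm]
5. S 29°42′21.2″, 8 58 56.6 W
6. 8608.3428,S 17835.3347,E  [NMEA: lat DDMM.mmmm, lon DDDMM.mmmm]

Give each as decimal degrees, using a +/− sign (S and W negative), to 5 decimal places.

Point 1:
  Lat: 50.6096′ = 0.843493°; total 16.843493
  N → positive
  Longitude: 13.771′ = 0.229517°; total 68.229517
  W ⇒ negate
Point 2:
  Latitude: 20′ + 20.7″ = 20.34500′; 87 + 20.34500/60 = 87.339083
  S → negative
  Lon: 130° + 59/60 + 5.3/3600 = 130 + 0.983333 + 0.001472 = 130.984806
  W ⇒ negate
Point 3:
  φ: 57 + 48/60 + 18.1/3600 = 57.805028
  S ⇒ negate
  Lon: 37′ + 34.1″ = 37.56833′; 119 + 37.56833/60 = 119.626139
  E ⇒ keep positive
Point 4:
  Latitude: degrees = first 2 digits = 31, minutes = 40.3203; 31 + 40.3203/60 = 31.672005
  hemisphere S, so the sign is −
  Longitude: split at 3 digits → 039° and 23.66436′; 39 + 23.66436/60 = 39.394406
  W ⇒ negate
Point 5:
  Latitude: 29° + 42/60 + 21.2/3600 = 29 + 0.700000 + 0.005889 = 29.705889
  S → negative
  Lon: 8 + 58/60 + 56.6/3600 = 8.982389
  W → negative
Point 6:
  Lat: degrees = first 2 digits = 86, minutes = 8.3428; 86 + 8.3428/60 = 86.139047
  S → negative
  λ: degrees = first 3 digits = 178, minutes = 35.3347; 178 + 35.3347/60 = 178.588912
  E ⇒ keep positive

1. 16.84349, -68.22952
2. -87.33908, -130.98481
3. -57.80503, 119.62614
4. -31.67201, -39.39441
5. -29.70589, -8.98239
6. -86.13905, 178.58891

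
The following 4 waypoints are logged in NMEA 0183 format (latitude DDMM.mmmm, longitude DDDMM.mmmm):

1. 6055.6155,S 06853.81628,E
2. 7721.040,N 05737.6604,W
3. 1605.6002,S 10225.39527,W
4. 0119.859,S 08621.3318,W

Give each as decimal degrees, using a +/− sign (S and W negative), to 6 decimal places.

1. -60.926925, 68.896938
2. 77.350667, -57.627673
3. -16.093337, -102.423255
4. -1.330983, -86.355530

Point 1:
  Lat: split at 2 digits → 60° and 55.6155′; 60 + 55.6155/60 = 60.9269250
  S → negative
  Longitude: split at 3 digits → 068° and 53.81628′; 68 + 53.81628/60 = 68.8969380
  E → positive
Point 2:
  φ: split at 2 digits → 77° and 21.04′; 77 + 21.04/60 = 77.3506667
  N ⇒ keep positive
  λ: split at 3 digits → 057° and 37.6604′; 57 + 37.6604/60 = 57.6276733
  W ⇒ negate
Point 3:
  Latitude: degrees = first 2 digits = 16, minutes = 5.6002; 16 + 5.6002/60 = 16.0933367
  S → negative
  λ: degrees = first 3 digits = 102, minutes = 25.39527; 102 + 25.39527/60 = 102.4232545
  W → negative
Point 4:
  φ: split at 2 digits → 01° and 19.859′; 1 + 19.859/60 = 1.3309833
  S → negative
  Lon: split at 3 digits → 086° and 21.3318′; 86 + 21.3318/60 = 86.3555300
  hemisphere W, so the sign is −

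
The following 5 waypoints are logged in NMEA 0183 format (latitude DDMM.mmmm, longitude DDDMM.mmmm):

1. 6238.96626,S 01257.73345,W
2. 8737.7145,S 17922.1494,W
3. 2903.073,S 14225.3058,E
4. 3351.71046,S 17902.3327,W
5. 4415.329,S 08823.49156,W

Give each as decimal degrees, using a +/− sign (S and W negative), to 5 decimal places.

1. -62.64944, -12.96222
2. -87.62858, -179.36916
3. -29.05122, 142.42176
4. -33.86184, -179.03888
5. -44.25548, -88.39153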